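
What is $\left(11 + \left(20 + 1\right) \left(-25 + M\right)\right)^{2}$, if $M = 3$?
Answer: $203401$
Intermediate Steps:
$\left(11 + \left(20 + 1\right) \left(-25 + M\right)\right)^{2} = \left(11 + \left(20 + 1\right) \left(-25 + 3\right)\right)^{2} = \left(11 + 21 \left(-22\right)\right)^{2} = \left(11 - 462\right)^{2} = \left(-451\right)^{2} = 203401$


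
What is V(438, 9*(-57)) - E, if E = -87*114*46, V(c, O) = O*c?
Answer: 231534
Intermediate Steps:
E = -456228 (E = -9918*46 = -456228)
V(438, 9*(-57)) - E = (9*(-57))*438 - 1*(-456228) = -513*438 + 456228 = -224694 + 456228 = 231534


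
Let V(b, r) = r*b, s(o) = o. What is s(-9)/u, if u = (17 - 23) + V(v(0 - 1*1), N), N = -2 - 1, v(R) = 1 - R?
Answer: 3/4 ≈ 0.75000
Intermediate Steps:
N = -3
V(b, r) = b*r
u = -12 (u = (17 - 23) + (1 - (0 - 1*1))*(-3) = -6 + (1 - (0 - 1))*(-3) = -6 + (1 - 1*(-1))*(-3) = -6 + (1 + 1)*(-3) = -6 + 2*(-3) = -6 - 6 = -12)
s(-9)/u = -9/(-12) = -9*(-1/12) = 3/4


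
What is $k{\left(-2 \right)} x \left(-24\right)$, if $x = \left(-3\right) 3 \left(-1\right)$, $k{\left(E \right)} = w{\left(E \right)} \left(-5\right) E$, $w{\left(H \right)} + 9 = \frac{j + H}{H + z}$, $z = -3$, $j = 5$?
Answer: $20736$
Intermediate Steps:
$w{\left(H \right)} = -9 + \frac{5 + H}{-3 + H}$ ($w{\left(H \right)} = -9 + \frac{5 + H}{H - 3} = -9 + \frac{5 + H}{-3 + H}$)
$k{\left(E \right)} = - \frac{40 E \left(4 - E\right)}{-3 + E}$ ($k{\left(E \right)} = \frac{8 \left(4 - E\right)}{-3 + E} \left(-5\right) E = - \frac{40 \left(4 - E\right)}{-3 + E} E = - \frac{40 E \left(4 - E\right)}{-3 + E}$)
$x = 9$ ($x = \left(-9\right) \left(-1\right) = 9$)
$k{\left(-2 \right)} x \left(-24\right) = 40 \left(-2\right) \frac{1}{-3 - 2} \left(-4 - 2\right) 9 \left(-24\right) = 40 \left(-2\right) \frac{1}{-5} \left(-6\right) 9 \left(-24\right) = 40 \left(-2\right) \left(- \frac{1}{5}\right) \left(-6\right) 9 \left(-24\right) = \left(-96\right) 9 \left(-24\right) = \left(-864\right) \left(-24\right) = 20736$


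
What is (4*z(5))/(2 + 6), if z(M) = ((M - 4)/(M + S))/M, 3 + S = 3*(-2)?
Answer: -1/40 ≈ -0.025000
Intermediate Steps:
S = -9 (S = -3 + 3*(-2) = -3 - 6 = -9)
z(M) = (-4 + M)/(M*(-9 + M)) (z(M) = ((M - 4)/(M - 9))/M = ((-4 + M)/(-9 + M))/M = (-4 + M)/(M*(-9 + M)))
(4*z(5))/(2 + 6) = (4*((-4 + 5)/(5*(-9 + 5))))/(2 + 6) = (4*((⅕)*1/(-4)))/8 = (4*((⅕)*(-¼)*1))*(⅛) = (4*(-1/20))*(⅛) = -⅕*⅛ = -1/40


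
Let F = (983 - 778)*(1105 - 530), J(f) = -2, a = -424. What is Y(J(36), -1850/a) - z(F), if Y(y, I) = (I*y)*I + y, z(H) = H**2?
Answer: -312237556025569/22472 ≈ -1.3895e+10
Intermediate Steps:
F = 117875 (F = 205*575 = 117875)
Y(y, I) = y + y*I**2 (Y(y, I) = y*I**2 + y = y + y*I**2)
Y(J(36), -1850/a) - z(F) = -2*(1 + (-1850/(-424))**2) - 1*117875**2 = -2*(1 + (-1850*(-1/424))**2) - 1*13894515625 = -2*(1 + (925/212)**2) - 13894515625 = -2*(1 + 855625/44944) - 13894515625 = -2*900569/44944 - 13894515625 = -900569/22472 - 13894515625 = -312237556025569/22472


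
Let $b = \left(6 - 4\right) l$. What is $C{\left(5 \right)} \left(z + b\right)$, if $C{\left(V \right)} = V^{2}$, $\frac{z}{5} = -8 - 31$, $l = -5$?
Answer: $-5125$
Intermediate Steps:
$b = -10$ ($b = \left(6 - 4\right) \left(-5\right) = 2 \left(-5\right) = -10$)
$z = -195$ ($z = 5 \left(-8 - 31\right) = 5 \left(-39\right) = -195$)
$C{\left(5 \right)} \left(z + b\right) = 5^{2} \left(-195 - 10\right) = 25 \left(-205\right) = -5125$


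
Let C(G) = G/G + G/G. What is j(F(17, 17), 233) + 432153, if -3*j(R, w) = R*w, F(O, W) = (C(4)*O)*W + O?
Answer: 1157824/3 ≈ 3.8594e+5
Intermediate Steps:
C(G) = 2 (C(G) = 1 + 1 = 2)
F(O, W) = O + 2*O*W (F(O, W) = (2*O)*W + O = 2*O*W + O = O + 2*O*W)
j(R, w) = -R*w/3
j(F(17, 17), 233) + 432153 = -⅓*17*(1 + 2*17)*233 + 432153 = -⅓*17*(1 + 34)*233 + 432153 = -⅓*17*35*233 + 432153 = -⅓*595*233 + 432153 = -138635/3 + 432153 = 1157824/3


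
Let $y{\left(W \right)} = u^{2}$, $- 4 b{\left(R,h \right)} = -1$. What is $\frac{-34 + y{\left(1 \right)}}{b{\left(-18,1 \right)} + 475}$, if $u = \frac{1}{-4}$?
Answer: $- \frac{543}{7604} \approx -0.07141$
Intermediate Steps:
$b{\left(R,h \right)} = \frac{1}{4}$ ($b{\left(R,h \right)} = \left(- \frac{1}{4}\right) \left(-1\right) = \frac{1}{4}$)
$u = - \frac{1}{4} \approx -0.25$
$y{\left(W \right)} = \frac{1}{16}$ ($y{\left(W \right)} = \left(- \frac{1}{4}\right)^{2} = \frac{1}{16}$)
$\frac{-34 + y{\left(1 \right)}}{b{\left(-18,1 \right)} + 475} = \frac{-34 + \frac{1}{16}}{\frac{1}{4} + 475} = - \frac{543}{16 \cdot \frac{1901}{4}} = \left(- \frac{543}{16}\right) \frac{4}{1901} = - \frac{543}{7604}$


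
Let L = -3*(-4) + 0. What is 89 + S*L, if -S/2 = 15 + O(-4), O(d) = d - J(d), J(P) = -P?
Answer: -79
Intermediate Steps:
L = 12 (L = 12 + 0 = 12)
O(d) = 2*d (O(d) = d - (-1)*d = d + d = 2*d)
S = -14 (S = -2*(15 + 2*(-4)) = -2*(15 - 8) = -2*7 = -14)
89 + S*L = 89 - 14*12 = 89 - 168 = -79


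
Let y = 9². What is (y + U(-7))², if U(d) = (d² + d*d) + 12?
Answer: 36481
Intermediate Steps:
U(d) = 12 + 2*d² (U(d) = (d² + d²) + 12 = 2*d² + 12 = 12 + 2*d²)
y = 81
(y + U(-7))² = (81 + (12 + 2*(-7)²))² = (81 + (12 + 2*49))² = (81 + (12 + 98))² = (81 + 110)² = 191² = 36481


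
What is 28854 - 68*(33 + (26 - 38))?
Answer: 27426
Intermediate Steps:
28854 - 68*(33 + (26 - 38)) = 28854 - 68*(33 - 12) = 28854 - 68*21 = 28854 - 1428 = 27426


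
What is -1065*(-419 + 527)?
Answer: -115020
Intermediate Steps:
-1065*(-419 + 527) = -1065*108 = -115020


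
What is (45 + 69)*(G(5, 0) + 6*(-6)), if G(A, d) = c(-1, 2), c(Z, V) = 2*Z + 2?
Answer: -4104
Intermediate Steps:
c(Z, V) = 2 + 2*Z
G(A, d) = 0 (G(A, d) = 2 + 2*(-1) = 2 - 2 = 0)
(45 + 69)*(G(5, 0) + 6*(-6)) = (45 + 69)*(0 + 6*(-6)) = 114*(0 - 36) = 114*(-36) = -4104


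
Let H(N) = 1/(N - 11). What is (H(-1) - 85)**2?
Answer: 1042441/144 ≈ 7239.2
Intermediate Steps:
H(N) = 1/(-11 + N)
(H(-1) - 85)**2 = (1/(-11 - 1) - 85)**2 = (1/(-12) - 85)**2 = (-1/12 - 85)**2 = (-1021/12)**2 = 1042441/144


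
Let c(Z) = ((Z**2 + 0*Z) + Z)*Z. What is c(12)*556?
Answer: 1040832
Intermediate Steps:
c(Z) = Z*(Z + Z**2) (c(Z) = ((Z**2 + 0) + Z)*Z = (Z**2 + Z)*Z = (Z + Z**2)*Z = Z*(Z + Z**2))
c(12)*556 = (12**2*(1 + 12))*556 = (144*13)*556 = 1872*556 = 1040832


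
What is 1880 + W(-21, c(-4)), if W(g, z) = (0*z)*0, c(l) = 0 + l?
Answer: 1880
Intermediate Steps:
c(l) = l
W(g, z) = 0 (W(g, z) = 0*0 = 0)
1880 + W(-21, c(-4)) = 1880 + 0 = 1880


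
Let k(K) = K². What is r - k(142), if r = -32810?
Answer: -52974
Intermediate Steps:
r - k(142) = -32810 - 1*142² = -32810 - 1*20164 = -32810 - 20164 = -52974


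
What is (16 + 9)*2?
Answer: 50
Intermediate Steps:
(16 + 9)*2 = 25*2 = 50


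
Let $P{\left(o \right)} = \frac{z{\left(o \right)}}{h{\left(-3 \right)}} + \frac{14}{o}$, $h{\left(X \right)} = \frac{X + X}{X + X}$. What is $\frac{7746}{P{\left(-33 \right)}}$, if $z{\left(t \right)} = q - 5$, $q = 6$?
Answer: $\frac{255618}{19} \approx 13454.0$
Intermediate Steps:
$h{\left(X \right)} = 1$ ($h{\left(X \right)} = \frac{2 X}{2 X} = 2 X \frac{1}{2 X} = 1$)
$z{\left(t \right)} = 1$ ($z{\left(t \right)} = 6 - 5 = 1$)
$P{\left(o \right)} = 1 + \frac{14}{o}$ ($P{\left(o \right)} = 1 \cdot 1^{-1} + \frac{14}{o} = 1 \cdot 1 + \frac{14}{o} = 1 + \frac{14}{o}$)
$\frac{7746}{P{\left(-33 \right)}} = \frac{7746}{\frac{1}{-33} \left(14 - 33\right)} = \frac{7746}{\left(- \frac{1}{33}\right) \left(-19\right)} = \frac{7746}{\frac{19}{33}} = 7746 \cdot \frac{33}{19} = \frac{255618}{19}$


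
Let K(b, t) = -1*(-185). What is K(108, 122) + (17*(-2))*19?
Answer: -461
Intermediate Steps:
K(b, t) = 185
K(108, 122) + (17*(-2))*19 = 185 + (17*(-2))*19 = 185 - 34*19 = 185 - 646 = -461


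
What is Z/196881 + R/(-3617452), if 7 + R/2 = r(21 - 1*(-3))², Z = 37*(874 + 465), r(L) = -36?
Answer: 2882449439/11487218826 ≈ 0.25093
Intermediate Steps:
Z = 49543 (Z = 37*1339 = 49543)
R = 2578 (R = -14 + 2*(-36)² = -14 + 2*1296 = -14 + 2592 = 2578)
Z/196881 + R/(-3617452) = 49543/196881 + 2578/(-3617452) = 49543*(1/196881) + 2578*(-1/3617452) = 49543/196881 - 1289/1808726 = 2882449439/11487218826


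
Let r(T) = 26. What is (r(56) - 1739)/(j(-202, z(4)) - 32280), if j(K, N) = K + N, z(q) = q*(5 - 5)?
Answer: 1713/32482 ≈ 0.052737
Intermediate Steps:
z(q) = 0 (z(q) = q*0 = 0)
(r(56) - 1739)/(j(-202, z(4)) - 32280) = (26 - 1739)/((-202 + 0) - 32280) = -1713/(-202 - 32280) = -1713/(-32482) = -1713*(-1/32482) = 1713/32482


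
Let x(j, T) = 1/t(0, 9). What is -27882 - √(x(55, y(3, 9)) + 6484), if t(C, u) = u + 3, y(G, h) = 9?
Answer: -27882 - √233427/6 ≈ -27963.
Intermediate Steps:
t(C, u) = 3 + u
x(j, T) = 1/12 (x(j, T) = 1/(3 + 9) = 1/12)
-27882 - √(x(55, y(3, 9)) + 6484) = -27882 - √(1/12 + 6484) = -27882 - √(77809/12) = -27882 - √233427/6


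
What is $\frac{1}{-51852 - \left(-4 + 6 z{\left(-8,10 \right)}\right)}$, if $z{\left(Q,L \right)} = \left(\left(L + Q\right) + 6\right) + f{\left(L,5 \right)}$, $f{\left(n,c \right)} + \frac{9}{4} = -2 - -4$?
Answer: $- \frac{2}{103789} \approx -1.927 \cdot 10^{-5}$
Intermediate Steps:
$f{\left(n,c \right)} = - \frac{1}{4}$ ($f{\left(n,c \right)} = - \frac{9}{4} - -2 = - \frac{9}{4} + \left(-2 + 4\right) = - \frac{9}{4} + 2 = - \frac{1}{4}$)
$z{\left(Q,L \right)} = \frac{23}{4} + L + Q$ ($z{\left(Q,L \right)} = \left(\left(L + Q\right) + 6\right) - \frac{1}{4} = \left(6 + L + Q\right) - \frac{1}{4} = \frac{23}{4} + L + Q$)
$\frac{1}{-51852 - \left(-4 + 6 z{\left(-8,10 \right)}\right)} = \frac{1}{-51852 + \left(- 6 \left(\frac{23}{4} + 10 - 8\right) + \left(25 - 21\right)\right)} = \frac{1}{-51852 + \left(\left(-6\right) \frac{31}{4} + 4\right)} = \frac{1}{-51852 + \left(- \frac{93}{2} + 4\right)} = \frac{1}{-51852 - \frac{85}{2}} = \frac{1}{- \frac{103789}{2}} = - \frac{2}{103789}$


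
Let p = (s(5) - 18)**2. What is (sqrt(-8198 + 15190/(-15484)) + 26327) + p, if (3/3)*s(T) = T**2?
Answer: 26376 + I*sqrt(204679362)/158 ≈ 26376.0 + 90.548*I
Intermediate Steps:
s(T) = T**2
p = 49 (p = (5**2 - 18)**2 = (25 - 18)**2 = 7**2 = 49)
(sqrt(-8198 + 15190/(-15484)) + 26327) + p = (sqrt(-8198 + 15190/(-15484)) + 26327) + 49 = (sqrt(-8198 + 15190*(-1/15484)) + 26327) + 49 = (sqrt(-8198 - 155/158) + 26327) + 49 = (sqrt(-1295439/158) + 26327) + 49 = (I*sqrt(204679362)/158 + 26327) + 49 = (26327 + I*sqrt(204679362)/158) + 49 = 26376 + I*sqrt(204679362)/158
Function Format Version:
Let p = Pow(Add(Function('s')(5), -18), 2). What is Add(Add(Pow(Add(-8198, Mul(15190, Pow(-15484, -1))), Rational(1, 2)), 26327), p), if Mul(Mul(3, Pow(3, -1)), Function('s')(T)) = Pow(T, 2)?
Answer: Add(26376, Mul(Rational(1, 158), I, Pow(204679362, Rational(1, 2)))) ≈ Add(26376., Mul(90.548, I))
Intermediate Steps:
Function('s')(T) = Pow(T, 2)
p = 49 (p = Pow(Add(Pow(5, 2), -18), 2) = Pow(Add(25, -18), 2) = Pow(7, 2) = 49)
Add(Add(Pow(Add(-8198, Mul(15190, Pow(-15484, -1))), Rational(1, 2)), 26327), p) = Add(Add(Pow(Add(-8198, Mul(15190, Pow(-15484, -1))), Rational(1, 2)), 26327), 49) = Add(Add(Pow(Add(-8198, Mul(15190, Rational(-1, 15484))), Rational(1, 2)), 26327), 49) = Add(Add(Pow(Add(-8198, Rational(-155, 158)), Rational(1, 2)), 26327), 49) = Add(Add(Pow(Rational(-1295439, 158), Rational(1, 2)), 26327), 49) = Add(Add(Mul(Rational(1, 158), I, Pow(204679362, Rational(1, 2))), 26327), 49) = Add(Add(26327, Mul(Rational(1, 158), I, Pow(204679362, Rational(1, 2)))), 49) = Add(26376, Mul(Rational(1, 158), I, Pow(204679362, Rational(1, 2))))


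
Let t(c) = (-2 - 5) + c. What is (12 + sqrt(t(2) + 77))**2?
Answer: 216 + 144*sqrt(2) ≈ 419.65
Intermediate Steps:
t(c) = -7 + c
(12 + sqrt(t(2) + 77))**2 = (12 + sqrt((-7 + 2) + 77))**2 = (12 + sqrt(-5 + 77))**2 = (12 + sqrt(72))**2 = (12 + 6*sqrt(2))**2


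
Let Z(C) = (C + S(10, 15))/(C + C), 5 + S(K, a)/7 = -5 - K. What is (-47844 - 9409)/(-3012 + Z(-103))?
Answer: 11794118/620229 ≈ 19.016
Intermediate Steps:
S(K, a) = -70 - 7*K (S(K, a) = -35 + 7*(-5 - K) = -35 + (-35 - 7*K) = -70 - 7*K)
Z(C) = (-140 + C)/(2*C) (Z(C) = (C + (-70 - 7*10))/(C + C) = (C + (-70 - 70))/((2*C)) = (C - 140)*(1/(2*C)) = (-140 + C)*(1/(2*C)) = (-140 + C)/(2*C))
(-47844 - 9409)/(-3012 + Z(-103)) = (-47844 - 9409)/(-3012 + (½)*(-140 - 103)/(-103)) = -57253/(-3012 + (½)*(-1/103)*(-243)) = -57253/(-3012 + 243/206) = -57253/(-620229/206) = -57253*(-206/620229) = 11794118/620229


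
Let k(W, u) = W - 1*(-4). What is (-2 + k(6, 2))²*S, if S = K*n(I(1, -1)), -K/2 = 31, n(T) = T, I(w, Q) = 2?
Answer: -7936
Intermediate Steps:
k(W, u) = 4 + W (k(W, u) = W + 4 = 4 + W)
K = -62 (K = -2*31 = -62)
S = -124 (S = -62*2 = -124)
(-2 + k(6, 2))²*S = (-2 + (4 + 6))²*(-124) = (-2 + 10)²*(-124) = 8²*(-124) = 64*(-124) = -7936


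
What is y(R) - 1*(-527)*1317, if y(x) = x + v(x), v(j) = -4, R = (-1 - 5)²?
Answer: 694091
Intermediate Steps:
R = 36 (R = (-6)² = 36)
y(x) = -4 + x (y(x) = x - 4 = -4 + x)
y(R) - 1*(-527)*1317 = (-4 + 36) - 1*(-527)*1317 = 32 + 527*1317 = 32 + 694059 = 694091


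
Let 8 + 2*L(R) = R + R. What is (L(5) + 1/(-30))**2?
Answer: 841/900 ≈ 0.93444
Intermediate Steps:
L(R) = -4 + R (L(R) = -4 + (R + R)/2 = -4 + (2*R)/2 = -4 + R)
(L(5) + 1/(-30))**2 = ((-4 + 5) + 1/(-30))**2 = (1 - 1/30)**2 = (29/30)**2 = 841/900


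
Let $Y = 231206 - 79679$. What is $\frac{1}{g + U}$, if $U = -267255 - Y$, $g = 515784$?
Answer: $\frac{1}{97002} \approx 1.0309 \cdot 10^{-5}$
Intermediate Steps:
$Y = 151527$ ($Y = 231206 - 79679 = 151527$)
$U = -418782$ ($U = -267255 - 151527 = -418782$)
$\frac{1}{g + U} = \frac{1}{515784 - 418782} = \frac{1}{97002}$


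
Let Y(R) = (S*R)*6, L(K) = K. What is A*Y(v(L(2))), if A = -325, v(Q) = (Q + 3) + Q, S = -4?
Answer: 54600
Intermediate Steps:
v(Q) = 3 + 2*Q (v(Q) = (3 + Q) + Q = 3 + 2*Q)
Y(R) = -24*R (Y(R) = -4*R*6 = -24*R)
A*Y(v(L(2))) = -(-7800)*(3 + 2*2) = -(-7800)*(3 + 4) = -(-7800)*7 = -325*(-168) = 54600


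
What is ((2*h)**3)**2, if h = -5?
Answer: 1000000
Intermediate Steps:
((2*h)**3)**2 = ((2*(-5))**3)**2 = ((-10)**3)**2 = (-1000)**2 = 1000000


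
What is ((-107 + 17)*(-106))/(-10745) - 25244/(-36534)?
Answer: -7728758/39255783 ≈ -0.19688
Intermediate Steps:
((-107 + 17)*(-106))/(-10745) - 25244/(-36534) = -90*(-106)*(-1/10745) - 25244*(-1/36534) = 9540*(-1/10745) + 12622/18267 = -1908/2149 + 12622/18267 = -7728758/39255783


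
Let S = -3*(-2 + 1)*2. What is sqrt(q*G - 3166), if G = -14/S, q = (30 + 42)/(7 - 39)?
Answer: I*sqrt(12643)/2 ≈ 56.221*I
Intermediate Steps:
S = 6 (S = -3*(-1)*2 = 3*2 = 6)
q = -9/4 (q = 72/(-32) = 72*(-1/32) = -9/4 ≈ -2.2500)
G = -7/3 (G = -14/6 = -14*1/6 = -7/3 ≈ -2.3333)
sqrt(q*G - 3166) = sqrt(-9/4*(-7/3) - 3166) = sqrt(21/4 - 3166) = sqrt(-12643/4) = I*sqrt(12643)/2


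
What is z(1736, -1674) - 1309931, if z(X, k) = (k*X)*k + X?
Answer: 4863442941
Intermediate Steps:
z(X, k) = X + X*k² (z(X, k) = (X*k)*k + X = X*k² + X = X + X*k²)
z(1736, -1674) - 1309931 = 1736*(1 + (-1674)²) - 1309931 = 1736*(1 + 2802276) - 1309931 = 1736*2802277 - 1309931 = 4864752872 - 1309931 = 4863442941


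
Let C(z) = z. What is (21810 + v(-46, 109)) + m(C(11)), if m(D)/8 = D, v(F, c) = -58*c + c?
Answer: 15685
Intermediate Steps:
v(F, c) = -57*c
m(D) = 8*D
(21810 + v(-46, 109)) + m(C(11)) = (21810 - 57*109) + 8*11 = (21810 - 6213) + 88 = 15597 + 88 = 15685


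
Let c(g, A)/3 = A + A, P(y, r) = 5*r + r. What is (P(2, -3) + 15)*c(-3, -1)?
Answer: 18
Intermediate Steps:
P(y, r) = 6*r
c(g, A) = 6*A (c(g, A) = 3*(A + A) = 3*(2*A) = 6*A)
(P(2, -3) + 15)*c(-3, -1) = (6*(-3) + 15)*(6*(-1)) = (-18 + 15)*(-6) = -3*(-6) = 18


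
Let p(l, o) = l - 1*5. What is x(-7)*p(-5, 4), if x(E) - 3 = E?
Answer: 40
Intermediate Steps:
x(E) = 3 + E
p(l, o) = -5 + l (p(l, o) = l - 5 = -5 + l)
x(-7)*p(-5, 4) = (3 - 7)*(-5 - 5) = -4*(-10) = 40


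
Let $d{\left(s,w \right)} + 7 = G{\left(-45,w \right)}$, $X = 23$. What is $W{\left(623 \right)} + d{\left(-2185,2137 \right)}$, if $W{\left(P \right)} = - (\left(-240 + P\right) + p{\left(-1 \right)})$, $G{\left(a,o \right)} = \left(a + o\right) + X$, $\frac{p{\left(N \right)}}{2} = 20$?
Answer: $1685$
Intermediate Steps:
$p{\left(N \right)} = 40$ ($p{\left(N \right)} = 2 \cdot 20 = 40$)
$G{\left(a,o \right)} = 23 + a + o$ ($G{\left(a,o \right)} = \left(a + o\right) + 23 = 23 + a + o$)
$d{\left(s,w \right)} = -29 + w$ ($d{\left(s,w \right)} = -7 + \left(23 - 45 + w\right) = -7 + \left(-22 + w\right) = -29 + w$)
$W{\left(P \right)} = 200 - P$ ($W{\left(P \right)} = - (\left(-240 + P\right) + 40) = - (-200 + P) = 200 - P$)
$W{\left(623 \right)} + d{\left(-2185,2137 \right)} = \left(200 - 623\right) + \left(-29 + 2137\right) = \left(200 - 623\right) + 2108 = -423 + 2108 = 1685$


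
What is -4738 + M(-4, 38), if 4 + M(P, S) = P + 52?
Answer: -4694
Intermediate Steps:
M(P, S) = 48 + P (M(P, S) = -4 + (P + 52) = -4 + (52 + P) = 48 + P)
-4738 + M(-4, 38) = -4738 + (48 - 4) = -4738 + 44 = -4694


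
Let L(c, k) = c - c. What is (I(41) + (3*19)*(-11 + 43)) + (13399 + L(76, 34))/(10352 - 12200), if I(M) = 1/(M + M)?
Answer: 137652397/75768 ≈ 1816.8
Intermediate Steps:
L(c, k) = 0
I(M) = 1/(2*M)
(I(41) + (3*19)*(-11 + 43)) + (13399 + L(76, 34))/(10352 - 12200) = ((½)/41 + (3*19)*(-11 + 43)) + (13399 + 0)/(10352 - 12200) = ((½)*(1/41) + 57*32) + 13399/(-1848) = (1/82 + 1824) + 13399*(-1/1848) = 149569/82 - 13399/1848 = 137652397/75768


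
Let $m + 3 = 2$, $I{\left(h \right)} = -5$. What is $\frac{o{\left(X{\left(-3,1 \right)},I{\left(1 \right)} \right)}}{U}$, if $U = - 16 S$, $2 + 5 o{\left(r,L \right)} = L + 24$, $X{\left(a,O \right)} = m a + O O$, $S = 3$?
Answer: $- \frac{17}{240} \approx -0.070833$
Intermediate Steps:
$m = -1$ ($m = -3 + 2 = -1$)
$X{\left(a,O \right)} = O^{2} - a$ ($X{\left(a,O \right)} = - a + O O = - a + O^{2} = O^{2} - a$)
$o{\left(r,L \right)} = \frac{22}{5} + \frac{L}{5}$ ($o{\left(r,L \right)} = - \frac{2}{5} + \frac{L + 24}{5} = - \frac{2}{5} + \frac{24 + L}{5} = - \frac{2}{5} + \left(\frac{24}{5} + \frac{L}{5}\right) = \frac{22}{5} + \frac{L}{5}$)
$U = -48$ ($U = \left(-16\right) 3 = -48$)
$\frac{o{\left(X{\left(-3,1 \right)},I{\left(1 \right)} \right)}}{U} = \frac{\frac{22}{5} + \frac{1}{5} \left(-5\right)}{-48} = \left(\frac{22}{5} - 1\right) \left(- \frac{1}{48}\right) = \frac{17}{5} \left(- \frac{1}{48}\right) = - \frac{17}{240}$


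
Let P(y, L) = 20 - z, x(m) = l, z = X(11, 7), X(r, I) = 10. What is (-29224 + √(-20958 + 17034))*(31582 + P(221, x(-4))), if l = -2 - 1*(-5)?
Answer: -923244608 + 189552*I*√109 ≈ -9.2324e+8 + 1.979e+6*I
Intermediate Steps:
l = 3 (l = -2 + 5 = 3)
z = 10
x(m) = 3
P(y, L) = 10 (P(y, L) = 20 - 1*10 = 20 - 10 = 10)
(-29224 + √(-20958 + 17034))*(31582 + P(221, x(-4))) = (-29224 + √(-20958 + 17034))*(31582 + 10) = (-29224 + √(-3924))*31592 = (-29224 + 6*I*√109)*31592 = -923244608 + 189552*I*√109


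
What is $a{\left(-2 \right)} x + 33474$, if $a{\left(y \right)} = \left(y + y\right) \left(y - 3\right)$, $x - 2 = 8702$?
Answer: $207554$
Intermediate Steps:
$x = 8704$ ($x = 2 + 8702 = 8704$)
$a{\left(y \right)} = 2 y \left(-3 + y\right)$
$a{\left(-2 \right)} x + 33474 = 2 \left(-2\right) \left(-3 - 2\right) 8704 + 33474 = 2 \left(-2\right) \left(-5\right) 8704 + 33474 = 20 \cdot 8704 + 33474 = 174080 + 33474 = 207554$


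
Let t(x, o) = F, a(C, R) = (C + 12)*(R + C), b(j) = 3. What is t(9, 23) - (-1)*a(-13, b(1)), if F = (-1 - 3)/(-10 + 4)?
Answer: 32/3 ≈ 10.667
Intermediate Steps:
F = ⅔ (F = -4/(-6) = -4*(-⅙) = ⅔ ≈ 0.66667)
a(C, R) = (12 + C)*(C + R)
t(x, o) = ⅔
t(9, 23) - (-1)*a(-13, b(1)) = ⅔ - (-1)*((-13)² + 12*(-13) + 12*3 - 13*3) = ⅔ - (-1)*(169 - 156 + 36 - 39) = ⅔ - (-1)*10 = ⅔ - 1*(-10) = ⅔ + 10 = 32/3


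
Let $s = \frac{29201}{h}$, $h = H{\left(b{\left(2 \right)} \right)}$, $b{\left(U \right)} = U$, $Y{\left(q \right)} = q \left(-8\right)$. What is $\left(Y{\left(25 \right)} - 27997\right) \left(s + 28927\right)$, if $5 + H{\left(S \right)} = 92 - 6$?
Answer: $- \frac{7432378304}{9} \approx -8.2582 \cdot 10^{8}$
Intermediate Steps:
$Y{\left(q \right)} = - 8 q$
$H{\left(S \right)} = 81$ ($H{\left(S \right)} = -5 + \left(92 - 6\right) = -5 + 86 = 81$)
$h = 81$
$s = \frac{29201}{81} \approx 360.51$
$\left(Y{\left(25 \right)} - 27997\right) \left(s + 28927\right) = \left(\left(-8\right) 25 - 27997\right) \left(\frac{29201}{81} + 28927\right) = \left(-200 - 27997\right) \frac{2372288}{81} = \left(-28197\right) \frac{2372288}{81} = - \frac{7432378304}{9}$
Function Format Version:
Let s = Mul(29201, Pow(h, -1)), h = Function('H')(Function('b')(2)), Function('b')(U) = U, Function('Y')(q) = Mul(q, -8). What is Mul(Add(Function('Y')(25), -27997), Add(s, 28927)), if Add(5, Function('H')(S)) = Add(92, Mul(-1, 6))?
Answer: Rational(-7432378304, 9) ≈ -8.2582e+8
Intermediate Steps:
Function('Y')(q) = Mul(-8, q)
Function('H')(S) = 81 (Function('H')(S) = Add(-5, Add(92, Mul(-1, 6))) = Add(-5, Add(92, -6)) = Add(-5, 86) = 81)
h = 81
s = Rational(29201, 81) (s = Mul(29201, Pow(81, -1)) = Mul(29201, Rational(1, 81)) = Rational(29201, 81) ≈ 360.51)
Mul(Add(Function('Y')(25), -27997), Add(s, 28927)) = Mul(Add(Mul(-8, 25), -27997), Add(Rational(29201, 81), 28927)) = Mul(Add(-200, -27997), Rational(2372288, 81)) = Mul(-28197, Rational(2372288, 81)) = Rational(-7432378304, 9)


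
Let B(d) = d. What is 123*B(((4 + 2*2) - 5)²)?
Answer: 1107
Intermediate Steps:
123*B(((4 + 2*2) - 5)²) = 123*((4 + 2*2) - 5)² = 123*((4 + 4) - 5)² = 123*(8 - 5)² = 123*3² = 123*9 = 1107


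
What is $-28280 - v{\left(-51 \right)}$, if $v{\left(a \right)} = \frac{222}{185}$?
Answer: $- \frac{141406}{5} \approx -28281.0$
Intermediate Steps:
$v{\left(a \right)} = \frac{6}{5}$ ($v{\left(a \right)} = 222 \cdot \frac{1}{185} = \frac{6}{5}$)
$-28280 - v{\left(-51 \right)} = -28280 - \frac{6}{5} = - \frac{141406}{5}$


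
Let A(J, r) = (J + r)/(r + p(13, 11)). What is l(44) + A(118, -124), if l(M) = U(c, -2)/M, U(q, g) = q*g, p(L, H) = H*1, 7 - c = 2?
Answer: -433/2486 ≈ -0.17418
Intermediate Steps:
c = 5 (c = 7 - 1*2 = 7 - 2 = 5)
p(L, H) = H
U(q, g) = g*q
A(J, r) = (J + r)/(11 + r) (A(J, r) = (J + r)/(r + 11) = (J + r)/(11 + r))
l(M) = -10/M (l(M) = (-2*5)/M = -10/M)
l(44) + A(118, -124) = -10/44 + (118 - 124)/(11 - 124) = -10*1/44 - 6/(-113) = -5/22 - 1/113*(-6) = -5/22 + 6/113 = -433/2486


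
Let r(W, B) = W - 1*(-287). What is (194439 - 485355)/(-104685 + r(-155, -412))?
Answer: 32324/11617 ≈ 2.7825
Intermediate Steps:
r(W, B) = 287 + W (r(W, B) = W + 287 = 287 + W)
(194439 - 485355)/(-104685 + r(-155, -412)) = (194439 - 485355)/(-104685 + (287 - 155)) = -290916/(-104685 + 132) = -290916/(-104553) = -290916*(-1/104553) = 32324/11617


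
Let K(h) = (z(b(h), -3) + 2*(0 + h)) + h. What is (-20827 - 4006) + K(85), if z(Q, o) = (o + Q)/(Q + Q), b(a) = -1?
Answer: -24576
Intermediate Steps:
z(Q, o) = (Q + o)/(2*Q) (z(Q, o) = (Q + o)/((2*Q)) = (Q + o)*(1/(2*Q)) = (Q + o)/(2*Q))
K(h) = 2 + 3*h (K(h) = ((1/2)*(-1 - 3)/(-1) + 2*(0 + h)) + h = ((1/2)*(-1)*(-4) + 2*h) + h = (2 + 2*h) + h = 2 + 3*h)
(-20827 - 4006) + K(85) = (-20827 - 4006) + (2 + 3*85) = -24833 + (2 + 255) = -24833 + 257 = -24576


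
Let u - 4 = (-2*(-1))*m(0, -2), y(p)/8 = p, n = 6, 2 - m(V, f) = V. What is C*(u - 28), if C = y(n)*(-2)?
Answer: 1920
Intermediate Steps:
m(V, f) = 2 - V
y(p) = 8*p
u = 8 (u = 4 + (-2*(-1))*(2 - 1*0) = 4 + 2*(2 + 0) = 4 + 2*2 = 4 + 4 = 8)
C = -96 (C = (8*6)*(-2) = 48*(-2) = -96)
C*(u - 28) = -96*(8 - 28) = -96*(-20) = 1920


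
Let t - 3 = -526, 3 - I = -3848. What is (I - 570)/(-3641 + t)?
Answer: -3281/4164 ≈ -0.78794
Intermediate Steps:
I = 3851 (I = 3 - 1*(-3848) = 3 + 3848 = 3851)
t = -523 (t = 3 - 526 = -523)
(I - 570)/(-3641 + t) = (3851 - 570)/(-3641 - 523) = 3281/(-4164) = 3281*(-1/4164) = -3281/4164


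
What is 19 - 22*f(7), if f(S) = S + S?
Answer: -289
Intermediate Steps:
f(S) = 2*S
19 - 22*f(7) = 19 - 44*7 = 19 - 22*14 = 19 - 308 = -289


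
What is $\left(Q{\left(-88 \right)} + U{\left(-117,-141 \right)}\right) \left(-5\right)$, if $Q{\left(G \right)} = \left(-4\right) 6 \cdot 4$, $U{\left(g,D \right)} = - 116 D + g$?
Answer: $-80715$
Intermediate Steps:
$U{\left(g,D \right)} = g - 116 D$
$Q{\left(G \right)} = -96$ ($Q{\left(G \right)} = \left(-24\right) 4 = -96$)
$\left(Q{\left(-88 \right)} + U{\left(-117,-141 \right)}\right) \left(-5\right) = \left(-96 - -16239\right) \left(-5\right) = \left(-96 + \left(-117 + 16356\right)\right) \left(-5\right) = \left(-96 + 16239\right) \left(-5\right) = 16143 \left(-5\right) = -80715$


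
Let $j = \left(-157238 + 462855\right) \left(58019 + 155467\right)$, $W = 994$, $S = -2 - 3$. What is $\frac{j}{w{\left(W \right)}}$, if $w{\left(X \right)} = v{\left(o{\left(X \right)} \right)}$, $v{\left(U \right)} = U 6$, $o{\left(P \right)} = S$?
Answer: $- \frac{10874158477}{5} \approx -2.1748 \cdot 10^{9}$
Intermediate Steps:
$S = -5$
$o{\left(P \right)} = -5$
$v{\left(U \right)} = 6 U$
$j = 65244950862$ ($j = 305617 \cdot 213486 = 65244950862$)
$w{\left(X \right)} = -30$ ($w{\left(X \right)} = 6 \left(-5\right) = -30$)
$\frac{j}{w{\left(W \right)}} = \frac{65244950862}{-30} = 65244950862 \left(- \frac{1}{30}\right) = - \frac{10874158477}{5}$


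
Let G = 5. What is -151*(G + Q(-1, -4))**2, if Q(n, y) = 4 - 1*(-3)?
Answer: -21744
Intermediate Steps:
Q(n, y) = 7 (Q(n, y) = 4 + 3 = 7)
-151*(G + Q(-1, -4))**2 = -151*(5 + 7)**2 = -151*12**2 = -151*144 = -21744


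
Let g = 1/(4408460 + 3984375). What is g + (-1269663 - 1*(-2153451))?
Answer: 7417486858981/8392835 ≈ 8.8379e+5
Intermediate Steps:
g = 1/8392835 ≈ 1.1915e-7
g + (-1269663 - 1*(-2153451)) = 1/8392835 + (-1269663 - 1*(-2153451)) = 1/8392835 + (-1269663 + 2153451) = 1/8392835 + 883788 = 7417486858981/8392835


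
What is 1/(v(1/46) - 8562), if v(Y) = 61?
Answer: -1/8501 ≈ -0.00011763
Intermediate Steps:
1/(v(1/46) - 8562) = 1/(61 - 8562) = 1/(-8501) = -1/8501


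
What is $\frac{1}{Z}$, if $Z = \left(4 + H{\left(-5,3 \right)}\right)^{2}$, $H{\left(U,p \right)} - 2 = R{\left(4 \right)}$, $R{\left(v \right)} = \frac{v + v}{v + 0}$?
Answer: $\frac{1}{64} \approx 0.015625$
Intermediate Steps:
$R{\left(v \right)} = 2$ ($R{\left(v \right)} = \frac{2 v}{v} = 2$)
$H{\left(U,p \right)} = 4$ ($H{\left(U,p \right)} = 2 + 2 = 4$)
$Z = 64$ ($Z = \left(4 + 4\right)^{2} = 8^{2} = 64$)
$\frac{1}{Z} = \frac{1}{64}$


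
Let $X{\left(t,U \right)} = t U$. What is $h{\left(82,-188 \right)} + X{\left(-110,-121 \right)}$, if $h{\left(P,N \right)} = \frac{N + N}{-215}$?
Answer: $\frac{2862026}{215} \approx 13312.0$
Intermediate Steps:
$X{\left(t,U \right)} = U t$
$h{\left(P,N \right)} = - \frac{2 N}{215}$ ($h{\left(P,N \right)} = 2 N \left(- \frac{1}{215}\right) = - \frac{2 N}{215}$)
$h{\left(82,-188 \right)} + X{\left(-110,-121 \right)} = \left(- \frac{2}{215}\right) \left(-188\right) - -13310 = \frac{376}{215} + 13310 = \frac{2862026}{215}$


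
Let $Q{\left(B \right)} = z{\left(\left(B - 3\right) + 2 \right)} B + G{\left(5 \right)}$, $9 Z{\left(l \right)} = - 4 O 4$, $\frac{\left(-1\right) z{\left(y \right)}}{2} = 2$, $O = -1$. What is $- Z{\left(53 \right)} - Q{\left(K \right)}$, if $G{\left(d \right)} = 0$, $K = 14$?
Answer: $\frac{488}{9} \approx 54.222$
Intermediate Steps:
$z{\left(y \right)} = -4$ ($z{\left(y \right)} = \left(-2\right) 2 = -4$)
$Z{\left(l \right)} = \frac{16}{9}$ ($Z{\left(l \right)} = \frac{\left(-4\right) \left(-1\right) 4}{9} = \frac{4 \cdot 4}{9} = \frac{1}{9} \cdot 16 = \frac{16}{9}$)
$Q{\left(B \right)} = - 4 B$ ($Q{\left(B \right)} = - 4 B + 0 = - 4 B$)
$- Z{\left(53 \right)} - Q{\left(K \right)} = \left(-1\right) \frac{16}{9} - \left(-4\right) 14 = - \frac{16}{9} - -56 = - \frac{16}{9} + 56 = \frac{488}{9}$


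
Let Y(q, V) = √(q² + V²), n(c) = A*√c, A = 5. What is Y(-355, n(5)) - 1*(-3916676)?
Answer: 3916676 + 145*√6 ≈ 3.9170e+6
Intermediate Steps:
n(c) = 5*√c
Y(q, V) = √(V² + q²)
Y(-355, n(5)) - 1*(-3916676) = √((5*√5)² + (-355)²) - 1*(-3916676) = √(125 + 126025) + 3916676 = √126150 + 3916676 = 145*√6 + 3916676 = 3916676 + 145*√6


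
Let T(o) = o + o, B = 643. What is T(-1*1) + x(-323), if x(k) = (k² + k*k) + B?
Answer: 209299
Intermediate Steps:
x(k) = 643 + 2*k² (x(k) = (k² + k*k) + 643 = (k² + k²) + 643 = 2*k² + 643 = 643 + 2*k²)
T(o) = 2*o
T(-1*1) + x(-323) = 2*(-1*1) + (643 + 2*(-323)²) = 2*(-1) + (643 + 2*104329) = -2 + (643 + 208658) = -2 + 209301 = 209299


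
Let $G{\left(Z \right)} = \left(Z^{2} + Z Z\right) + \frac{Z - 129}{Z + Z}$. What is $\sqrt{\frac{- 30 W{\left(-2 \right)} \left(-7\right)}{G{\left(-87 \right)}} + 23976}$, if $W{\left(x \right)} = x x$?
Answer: $\frac{2 \sqrt{32093676117021}}{73173} \approx 154.84$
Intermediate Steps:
$W{\left(x \right)} = x^{2}$
$G{\left(Z \right)} = 2 Z^{2} + \frac{-129 + Z}{2 Z}$ ($G{\left(Z \right)} = \left(Z^{2} + Z^{2}\right) + \frac{-129 + Z}{2 Z} = 2 Z^{2} + \left(-129 + Z\right) \frac{1}{2 Z} = 2 Z^{2} + \frac{-129 + Z}{2 Z}$)
$\sqrt{\frac{- 30 W{\left(-2 \right)} \left(-7\right)}{G{\left(-87 \right)}} + 23976} = \sqrt{\frac{- 30 \left(-2\right)^{2} \left(-7\right)}{\frac{1}{2} \frac{1}{-87} \left(-129 - 87 + 4 \left(-87\right)^{3}\right)} + 23976} = \sqrt{\frac{\left(-30\right) 4 \left(-7\right)}{\frac{1}{2} \left(- \frac{1}{87}\right) \left(-129 - 87 + 4 \left(-658503\right)\right)} + 23976} = \sqrt{\frac{\left(-120\right) \left(-7\right)}{\frac{1}{2} \left(- \frac{1}{87}\right) \left(-129 - 87 - 2634012\right)} + 23976} = \sqrt{\frac{840}{\frac{1}{2} \left(- \frac{1}{87}\right) \left(-2634228\right)} + 23976} = \sqrt{\frac{840}{\frac{439038}{29}} + 23976} = \sqrt{840 \cdot \frac{29}{439038} + 23976} = \sqrt{\frac{4060}{73173} + 23976} = \sqrt{\frac{1754399908}{73173}} = \frac{2 \sqrt{32093676117021}}{73173}$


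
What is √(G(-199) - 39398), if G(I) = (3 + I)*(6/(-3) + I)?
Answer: I*√2 ≈ 1.4142*I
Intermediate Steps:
G(I) = (-2 + I)*(3 + I) (G(I) = (3 + I)*(6*(-⅓) + I) = (3 + I)*(-2 + I) = (-2 + I)*(3 + I))
√(G(-199) - 39398) = √((-6 - 199 + (-199)²) - 39398) = √((-6 - 199 + 39601) - 39398) = √(39396 - 39398) = √(-2) = I*√2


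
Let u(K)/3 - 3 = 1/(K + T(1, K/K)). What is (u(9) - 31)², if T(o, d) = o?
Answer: 47089/100 ≈ 470.89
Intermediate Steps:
u(K) = 9 + 3/(1 + K) (u(K) = 9 + 3/(K + 1) = 9 + 3/(1 + K))
(u(9) - 31)² = (3*(4 + 3*9)/(1 + 9) - 31)² = (3*(4 + 27)/10 - 31)² = (3*(⅒)*31 - 31)² = (93/10 - 31)² = (-217/10)² = 47089/100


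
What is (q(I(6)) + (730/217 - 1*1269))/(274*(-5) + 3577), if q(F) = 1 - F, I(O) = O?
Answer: -275728/478919 ≈ -0.57573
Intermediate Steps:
(q(I(6)) + (730/217 - 1*1269))/(274*(-5) + 3577) = ((1 - 1*6) + (730/217 - 1*1269))/(274*(-5) + 3577) = ((1 - 6) + (730*(1/217) - 1269))/(-1370 + 3577) = (-5 + (730/217 - 1269))/2207 = (-5 - 274643/217)*(1/2207) = -275728/217*1/2207 = -275728/478919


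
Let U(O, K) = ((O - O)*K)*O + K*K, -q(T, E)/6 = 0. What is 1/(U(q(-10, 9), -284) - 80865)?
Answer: -1/209 ≈ -0.0047847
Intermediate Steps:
q(T, E) = 0 (q(T, E) = -6*0 = 0)
U(O, K) = K**2 (U(O, K) = (0*K)*O + K**2 = 0*O + K**2 = 0 + K**2 = K**2)
1/(U(q(-10, 9), -284) - 80865) = 1/((-284)**2 - 80865) = 1/(80656 - 80865) = 1/(-209) = -1/209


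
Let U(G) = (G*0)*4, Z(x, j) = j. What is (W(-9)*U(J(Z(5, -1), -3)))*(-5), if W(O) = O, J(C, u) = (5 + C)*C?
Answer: 0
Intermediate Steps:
J(C, u) = C*(5 + C)
U(G) = 0 (U(G) = 0*4 = 0)
(W(-9)*U(J(Z(5, -1), -3)))*(-5) = -9*0*(-5) = 0*(-5) = 0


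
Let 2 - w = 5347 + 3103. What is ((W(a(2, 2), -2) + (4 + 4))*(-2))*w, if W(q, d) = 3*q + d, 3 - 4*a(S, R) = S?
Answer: 114048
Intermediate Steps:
a(S, R) = ¾ - S/4
W(q, d) = d + 3*q
w = -8448 (w = 2 - (5347 + 3103) = 2 - 1*8450 = 2 - 8450 = -8448)
((W(a(2, 2), -2) + (4 + 4))*(-2))*w = (((-2 + 3*(¾ - ¼*2)) + (4 + 4))*(-2))*(-8448) = (((-2 + 3*(¾ - ½)) + 8)*(-2))*(-8448) = (((-2 + 3*(¼)) + 8)*(-2))*(-8448) = (((-2 + ¾) + 8)*(-2))*(-8448) = ((-5/4 + 8)*(-2))*(-8448) = ((27/4)*(-2))*(-8448) = -27/2*(-8448) = 114048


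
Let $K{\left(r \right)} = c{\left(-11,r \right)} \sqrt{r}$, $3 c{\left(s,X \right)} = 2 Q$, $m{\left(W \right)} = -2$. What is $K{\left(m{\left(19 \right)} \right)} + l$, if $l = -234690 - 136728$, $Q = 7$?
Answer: $-371418 + \frac{14 i \sqrt{2}}{3} \approx -3.7142 \cdot 10^{5} + 6.5997 i$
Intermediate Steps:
$l = -371418$
$c{\left(s,X \right)} = \frac{14}{3}$ ($c{\left(s,X \right)} = \frac{2 \cdot 7}{3} = \frac{1}{3} \cdot 14 = \frac{14}{3}$)
$K{\left(r \right)} = \frac{14 \sqrt{r}}{3}$
$K{\left(m{\left(19 \right)} \right)} + l = \frac{14 \sqrt{-2}}{3} - 371418 = \frac{14 i \sqrt{2}}{3} - 371418 = -371418 + \frac{14 i \sqrt{2}}{3}$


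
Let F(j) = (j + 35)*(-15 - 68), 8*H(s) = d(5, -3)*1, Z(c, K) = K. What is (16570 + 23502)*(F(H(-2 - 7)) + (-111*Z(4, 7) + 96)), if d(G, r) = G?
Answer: -145776927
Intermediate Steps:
H(s) = 5/8 (H(s) = (5*1)/8 = (1/8)*5 = 5/8)
F(j) = -2905 - 83*j (F(j) = (35 + j)*(-83) = -2905 - 83*j)
(16570 + 23502)*(F(H(-2 - 7)) + (-111*Z(4, 7) + 96)) = (16570 + 23502)*((-2905 - 83*5/8) + (-111*7 + 96)) = 40072*((-2905 - 415/8) + (-777 + 96)) = 40072*(-23655/8 - 681) = 40072*(-29103/8) = -145776927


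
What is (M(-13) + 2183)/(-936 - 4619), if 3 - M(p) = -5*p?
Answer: -21/55 ≈ -0.38182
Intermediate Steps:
M(p) = 3 + 5*p (M(p) = 3 - (-5)*p = 3 + 5*p)
(M(-13) + 2183)/(-936 - 4619) = ((3 + 5*(-13)) + 2183)/(-936 - 4619) = ((3 - 65) + 2183)/(-5555) = (-62 + 2183)*(-1/5555) = 2121*(-1/5555) = -21/55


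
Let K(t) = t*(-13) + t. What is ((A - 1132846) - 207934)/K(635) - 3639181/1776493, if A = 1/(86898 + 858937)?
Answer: 2226642880456265707/12803651735711100 ≈ 173.91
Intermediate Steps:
A = 1/945835 ≈ 1.0573e-6
K(t) = -12*t (K(t) = -13*t + t = -12*t)
((A - 1132846) - 207934)/K(635) - 3639181/1776493 = ((1/945835 - 1132846) - 207934)/((-12*635)) - 3639181/1776493 = (-1071485396409/945835 - 207934)/(-7620) - 3639181*1/1776493 = -1268156651299/945835*(-1/7620) - 3639181/1776493 = 1268156651299/7207262700 - 3639181/1776493 = 2226642880456265707/12803651735711100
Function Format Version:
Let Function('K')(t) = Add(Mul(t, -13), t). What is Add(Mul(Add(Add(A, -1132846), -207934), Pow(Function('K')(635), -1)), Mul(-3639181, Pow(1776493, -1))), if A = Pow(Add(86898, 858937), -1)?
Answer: Rational(2226642880456265707, 12803651735711100) ≈ 173.91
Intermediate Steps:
A = Rational(1, 945835) (A = Pow(945835, -1) = Rational(1, 945835) ≈ 1.0573e-6)
Function('K')(t) = Mul(-12, t) (Function('K')(t) = Add(Mul(-13, t), t) = Mul(-12, t))
Add(Mul(Add(Add(A, -1132846), -207934), Pow(Function('K')(635), -1)), Mul(-3639181, Pow(1776493, -1))) = Add(Mul(Add(Add(Rational(1, 945835), -1132846), -207934), Pow(Mul(-12, 635), -1)), Mul(-3639181, Pow(1776493, -1))) = Add(Mul(Add(Rational(-1071485396409, 945835), -207934), Pow(-7620, -1)), Mul(-3639181, Rational(1, 1776493))) = Add(Mul(Rational(-1268156651299, 945835), Rational(-1, 7620)), Rational(-3639181, 1776493)) = Add(Rational(1268156651299, 7207262700), Rational(-3639181, 1776493)) = Rational(2226642880456265707, 12803651735711100)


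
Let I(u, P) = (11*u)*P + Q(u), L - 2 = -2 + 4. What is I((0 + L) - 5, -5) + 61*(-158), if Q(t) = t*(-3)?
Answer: -9580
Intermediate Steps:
Q(t) = -3*t
L = 4 (L = 2 + (-2 + 4) = 2 + 2 = 4)
I(u, P) = -3*u + 11*P*u (I(u, P) = (11*u)*P - 3*u = 11*P*u - 3*u = -3*u + 11*P*u)
I((0 + L) - 5, -5) + 61*(-158) = ((0 + 4) - 5)*(-3 + 11*(-5)) + 61*(-158) = (4 - 5)*(-3 - 55) - 9638 = -1*(-58) - 9638 = 58 - 9638 = -9580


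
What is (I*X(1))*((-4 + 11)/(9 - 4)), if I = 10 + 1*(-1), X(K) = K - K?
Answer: 0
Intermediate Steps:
X(K) = 0
I = 9 (I = 10 - 1 = 9)
(I*X(1))*((-4 + 11)/(9 - 4)) = (9*0)*((-4 + 11)/(9 - 4)) = 0*(7/5) = 0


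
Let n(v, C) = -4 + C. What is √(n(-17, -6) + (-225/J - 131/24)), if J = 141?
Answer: I*√5424834/564 ≈ 4.1297*I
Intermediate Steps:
√(n(-17, -6) + (-225/J - 131/24)) = √((-4 - 6) + (-225/141 - 131/24)) = √(-10 + (-225*1/141 - 131*1/24)) = √(-10 + (-75/47 - 131/24)) = √(-10 - 7957/1128) = √(-19237/1128) = I*√5424834/564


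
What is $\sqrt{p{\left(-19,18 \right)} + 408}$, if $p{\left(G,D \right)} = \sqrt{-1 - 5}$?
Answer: $\sqrt{408 + i \sqrt{6}} \approx 20.199 + 0.06063 i$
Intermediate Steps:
$p{\left(G,D \right)} = i \sqrt{6}$ ($p{\left(G,D \right)} = \sqrt{-6} = i \sqrt{6}$)
$\sqrt{p{\left(-19,18 \right)} + 408} = \sqrt{i \sqrt{6} + 408} = \sqrt{408 + i \sqrt{6}}$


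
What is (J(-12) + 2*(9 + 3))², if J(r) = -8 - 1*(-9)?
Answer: 625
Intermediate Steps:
J(r) = 1 (J(r) = -8 + 9 = 1)
(J(-12) + 2*(9 + 3))² = (1 + 2*(9 + 3))² = (1 + 2*12)² = (1 + 24)² = 25² = 625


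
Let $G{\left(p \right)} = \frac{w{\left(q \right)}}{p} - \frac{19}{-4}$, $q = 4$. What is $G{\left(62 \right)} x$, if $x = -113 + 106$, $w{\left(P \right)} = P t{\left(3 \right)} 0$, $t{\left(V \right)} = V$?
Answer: $- \frac{133}{4} \approx -33.25$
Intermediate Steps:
$w{\left(P \right)} = 0$ ($w{\left(P \right)} = P 3 \cdot 0 = 3 P 0 = 0$)
$x = -7$
$G{\left(p \right)} = \frac{19}{4}$ ($G{\left(p \right)} = \frac{0}{p} - \frac{19}{-4} = 0 - - \frac{19}{4} = 0 + \frac{19}{4} = \frac{19}{4}$)
$G{\left(62 \right)} x = \frac{19}{4} \left(-7\right) = - \frac{133}{4}$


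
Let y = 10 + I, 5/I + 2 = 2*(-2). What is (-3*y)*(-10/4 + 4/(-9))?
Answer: 2915/36 ≈ 80.972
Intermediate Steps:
I = -⅚ (I = 5/(-2 + 2*(-2)) = 5/(-2 - 4) = 5/(-6) = 5*(-⅙) = -⅚ ≈ -0.83333)
y = 55/6 (y = 10 - ⅚ = 55/6 ≈ 9.1667)
(-3*y)*(-10/4 + 4/(-9)) = (-3*55/6)*(-10/4 + 4/(-9)) = -55*(-10*¼ + 4*(-⅑))/2 = -55*(-5/2 - 4/9)/2 = -55/2*(-53/18) = 2915/36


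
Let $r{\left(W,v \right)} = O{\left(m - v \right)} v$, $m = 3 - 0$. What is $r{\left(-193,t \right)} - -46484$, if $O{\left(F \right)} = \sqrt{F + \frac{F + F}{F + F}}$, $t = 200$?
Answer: $46484 + 2800 i \approx 46484.0 + 2800.0 i$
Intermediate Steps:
$m = 3$ ($m = 3 + 0 = 3$)
$O{\left(F \right)} = \sqrt{1 + F}$ ($O{\left(F \right)} = \sqrt{F + \frac{2 F}{2 F}} = \sqrt{F + 2 F \frac{1}{2 F}} = \sqrt{F + 1} = \sqrt{1 + F}$)
$r{\left(W,v \right)} = v \sqrt{4 - v}$ ($r{\left(W,v \right)} = \sqrt{1 - \left(-3 + v\right)} v = \sqrt{4 - v} v = v \sqrt{4 - v}$)
$r{\left(-193,t \right)} - -46484 = 200 \sqrt{4 - 200} - -46484 = 200 \sqrt{4 - 200} + 46484 = 200 \sqrt{-196} + 46484 = 200 \cdot 14 i + 46484 = 2800 i + 46484 = 46484 + 2800 i$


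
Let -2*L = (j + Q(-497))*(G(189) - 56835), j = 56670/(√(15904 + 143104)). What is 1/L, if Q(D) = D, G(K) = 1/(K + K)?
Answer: -14936098464/193701330480651547 - 42842520*√9938/193701330480651547 ≈ -9.9158e-8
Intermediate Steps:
G(K) = 1/(2*K)
j = 28335*√9938/19876 (j = 56670/(√159008) = 56670/((4*√9938)) = 56670*(√9938/39752) = 28335*√9938/19876 ≈ 142.12)
L = -1525337659/108 + 202912875905*√9938/5008752 (L = -(28335*√9938/19876 - 497)*((½)/189 - 56835)/2 = -(-497 + 28335*√9938/19876)*((½)*(1/189) - 56835)/2 = -(-497 + 28335*√9938/19876)*(1/378 - 56835)/2 = -(-497 + 28335*√9938/19876)*(-21483629)/(2*378) = -(1525337659/54 - 202912875905*√9938/2504376)/2 = -1525337659/108 + 202912875905*√9938/5008752 ≈ -1.0085e+7)
1/L = 1/(-1525337659/108 + 202912875905*√9938/5008752)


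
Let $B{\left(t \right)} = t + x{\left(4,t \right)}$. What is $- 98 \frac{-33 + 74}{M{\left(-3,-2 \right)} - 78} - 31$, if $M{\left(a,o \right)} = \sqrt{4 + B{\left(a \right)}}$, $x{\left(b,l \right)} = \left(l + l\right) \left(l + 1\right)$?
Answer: $\frac{9631}{467} + \frac{4018 \sqrt{13}}{6071} \approx 23.009$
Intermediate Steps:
$x{\left(b,l \right)} = 2 l \left(1 + l\right)$
$B{\left(t \right)} = t + 2 t \left(1 + t\right)$
$M{\left(a,o \right)} = \sqrt{4 + a \left(3 + 2 a\right)}$
$- 98 \frac{-33 + 74}{M{\left(-3,-2 \right)} - 78} - 31 = - 98 \frac{-33 + 74}{\sqrt{4 - 3 + 2 \left(-3\right) \left(1 - 3\right)} - 78} - 31 = - 98 \frac{41}{\sqrt{4 - 3 + 2 \left(-3\right) \left(-2\right)} - 78} - 31 = - 98 \frac{41}{\sqrt{4 - 3 + 12} - 78} - 31 = - 98 \frac{41}{\sqrt{13} - 78} - 31 = - 98 \frac{41}{-78 + \sqrt{13}} - 31 = - \frac{4018}{-78 + \sqrt{13}} - 31 = -31 - \frac{4018}{-78 + \sqrt{13}}$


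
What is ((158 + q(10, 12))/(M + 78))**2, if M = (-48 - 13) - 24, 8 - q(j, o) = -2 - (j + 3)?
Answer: 32761/49 ≈ 668.59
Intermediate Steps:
q(j, o) = 13 + j (q(j, o) = 8 - (-2 - (j + 3)) = 8 - (-2 - (3 + j)) = 8 - (-2 + (-3 - j)) = 8 - (-5 - j) = 8 + (5 + j) = 13 + j)
M = -85 (M = -61 - 24 = -85)
((158 + q(10, 12))/(M + 78))**2 = ((158 + (13 + 10))/(-85 + 78))**2 = ((158 + 23)/(-7))**2 = (181*(-1/7))**2 = (-181/7)**2 = 32761/49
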